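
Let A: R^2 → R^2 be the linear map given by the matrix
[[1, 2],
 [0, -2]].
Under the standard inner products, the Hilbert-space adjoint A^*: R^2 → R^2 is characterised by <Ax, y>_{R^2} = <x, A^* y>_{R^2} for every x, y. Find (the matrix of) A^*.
A^* = A^T =
[[1, 0],
 [2, -2]]

For real matrices with standard dot products, the defining identity <Ax, y> = <x, A^* y> gives (Ax)^T y = x^T (A^*) y, i.e. x^T A^T y = x^T (A^*) y. Since this holds for all x, y, we must have A^* = A^T. Therefore
A^* =
[[1, 0],
 [2, -2]].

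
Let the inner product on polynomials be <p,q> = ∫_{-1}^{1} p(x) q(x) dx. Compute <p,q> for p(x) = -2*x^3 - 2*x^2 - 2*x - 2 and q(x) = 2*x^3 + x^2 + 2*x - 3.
<p,q> = 48/7

Expand the product: p(x)·q(x) = -4*x^6 - 6*x^5 - 10*x^4 - 4*x^3 + 2*x + 6.
∫_{-1}^{1} of each monomial x^k gives [2/(k+1) if k even, 0 if k odd]. Integrating term-by-term (or equivalently evaluating the antiderivative F(x) = -4*x^7/7 - x^6 - 2*x^5 - x^4 + x^2 + 6*x at the endpoints):
  F(1) − F(−1) = 17/7 − (-31/7) = 48/7.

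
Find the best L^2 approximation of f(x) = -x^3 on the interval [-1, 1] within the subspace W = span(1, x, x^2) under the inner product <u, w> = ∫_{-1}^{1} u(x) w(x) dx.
g(x) = -3*x/5

The best approximation g ∈ W is the orthogonal projection of f onto W. Writing g = a_0 + a_1 x + a_2 x^2, the coefficients solve the normal equations G · a = b where
  G_{ij} = <φ_i, φ_j> and b_i = <f, φ_i>, with φ_0 = 1, φ_1 = x, φ_2 = x^2.
G =
  [2, 0, 2/3]
  [0, 2/3, 0]
  [2/3, 0, 2/5],
b = (0, -2/5, 0).
Solving gives a_0 = 0, a_1 = -3/5, a_2 = 0, so
  g(x) = -3*x/5.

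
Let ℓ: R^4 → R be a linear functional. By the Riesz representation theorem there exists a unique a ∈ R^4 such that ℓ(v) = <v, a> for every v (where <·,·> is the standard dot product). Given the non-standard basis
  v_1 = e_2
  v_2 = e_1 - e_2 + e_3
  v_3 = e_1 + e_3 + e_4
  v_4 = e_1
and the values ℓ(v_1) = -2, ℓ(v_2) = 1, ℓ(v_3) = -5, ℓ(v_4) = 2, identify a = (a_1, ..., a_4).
a = (2, -2, -3, -4)

Write a = (a_1, ..., a_4) in the standard basis. For each basis vector v_i, ℓ(v_i) = <v_i, a> is a linear equation in the a_j's. Collect the n equations into a matrix system V a = ℓ, where row i of V is v_i (expressed in the standard basis). Since V is invertible (lower-triangular with 1s on the diagonal, up to permutation), solve by back-substitution:
  V =
[[0, 1, 0, 0],
 [1, -1, 1, 0],
 [1, 0, 1, 1],
 [1, 0, 0, 0]]
  V a = (-2, 1, -5, 2)
Solving gives a = (2, -2, -3, -4).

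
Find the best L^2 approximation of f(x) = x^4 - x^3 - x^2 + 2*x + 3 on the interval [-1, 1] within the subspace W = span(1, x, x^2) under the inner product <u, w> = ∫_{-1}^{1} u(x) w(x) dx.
g(x) = -x^2/7 + 7*x/5 + 102/35

The best approximation g ∈ W is the orthogonal projection of f onto W. Writing g = a_0 + a_1 x + a_2 x^2, the coefficients solve the normal equations G · a = b where
  G_{ij} = <φ_i, φ_j> and b_i = <f, φ_i>, with φ_0 = 1, φ_1 = x, φ_2 = x^2.
G =
  [2, 0, 2/3]
  [0, 2/3, 0]
  [2/3, 0, 2/5],
b = (86/15, 14/15, 66/35).
Solving gives a_0 = 102/35, a_1 = 7/5, a_2 = -1/7, so
  g(x) = -x^2/7 + 7*x/5 + 102/35.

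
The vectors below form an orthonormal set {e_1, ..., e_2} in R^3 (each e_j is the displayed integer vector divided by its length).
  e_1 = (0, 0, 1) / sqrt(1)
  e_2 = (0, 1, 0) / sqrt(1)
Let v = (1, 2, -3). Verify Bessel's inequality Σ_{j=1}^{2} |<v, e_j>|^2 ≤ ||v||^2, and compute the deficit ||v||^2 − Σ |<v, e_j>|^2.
Σ |<v, e_j>|^2 = 13; ||v||^2 = 14; deficit = 1

Write each e_j = u_j / sqrt(<u_j, u_j>) where u_j is the displayed integer vector. Then <v, e_j> = <v, u_j> / sqrt(<u_j, u_j>), so |<v, e_j>|^2 = <v, u_j>^2 / <u_j, u_j>.
Coefficients: <v, e_1> = -3/sqrt(1), <v, e_2> = 2/sqrt(1).
Square and sum: Σ |<v, e_j>|^2 = 13.
Compute ||v||^2 = v·v = 14.
Deficit = 14 − 13 = 1 ≥ 0, confirming Bessel's inequality. (The deficit equals ||v − Σ <v,e_j> e_j||^2, the squared distance from v to span{e_j}.)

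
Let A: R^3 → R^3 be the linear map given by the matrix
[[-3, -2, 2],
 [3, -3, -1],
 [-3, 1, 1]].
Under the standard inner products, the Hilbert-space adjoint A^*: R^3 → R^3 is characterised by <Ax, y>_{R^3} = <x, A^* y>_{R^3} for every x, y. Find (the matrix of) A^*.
A^* = A^T =
[[-3, 3, -3],
 [-2, -3, 1],
 [2, -1, 1]]

For real matrices with standard dot products, the defining identity <Ax, y> = <x, A^* y> gives (Ax)^T y = x^T (A^*) y, i.e. x^T A^T y = x^T (A^*) y. Since this holds for all x, y, we must have A^* = A^T. Therefore
A^* =
[[-3, 3, -3],
 [-2, -3, 1],
 [2, -1, 1]].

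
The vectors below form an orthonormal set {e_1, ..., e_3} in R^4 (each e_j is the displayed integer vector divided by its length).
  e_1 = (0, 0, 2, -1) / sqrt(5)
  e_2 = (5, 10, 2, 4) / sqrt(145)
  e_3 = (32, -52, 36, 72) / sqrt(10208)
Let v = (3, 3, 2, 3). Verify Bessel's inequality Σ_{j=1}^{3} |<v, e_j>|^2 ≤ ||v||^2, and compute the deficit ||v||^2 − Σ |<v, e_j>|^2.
Σ |<v, e_j>|^2 = 681/22; ||v||^2 = 31; deficit = 1/22

Write each e_j = u_j / sqrt(<u_j, u_j>) where u_j is the displayed integer vector. Then <v, e_j> = <v, u_j> / sqrt(<u_j, u_j>), so |<v, e_j>|^2 = <v, u_j>^2 / <u_j, u_j>.
Coefficients: <v, e_1> = 1/sqrt(5), <v, e_2> = 61/sqrt(145), <v, e_3> = 228/sqrt(10208).
Square and sum: Σ |<v, e_j>|^2 = 681/22.
Compute ||v||^2 = v·v = 31.
Deficit = 31 − 681/22 = 1/22 ≥ 0, confirming Bessel's inequality. (The deficit equals ||v − Σ <v,e_j> e_j||^2, the squared distance from v to span{e_j}.)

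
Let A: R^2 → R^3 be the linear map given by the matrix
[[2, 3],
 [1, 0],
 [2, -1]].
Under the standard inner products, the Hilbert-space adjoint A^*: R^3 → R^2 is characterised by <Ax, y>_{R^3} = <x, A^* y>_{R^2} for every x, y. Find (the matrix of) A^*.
A^* = A^T =
[[2, 1, 2],
 [3, 0, -1]]

For real matrices with standard dot products, the defining identity <Ax, y> = <x, A^* y> gives (Ax)^T y = x^T (A^*) y, i.e. x^T A^T y = x^T (A^*) y. Since this holds for all x, y, we must have A^* = A^T. Therefore
A^* =
[[2, 1, 2],
 [3, 0, -1]].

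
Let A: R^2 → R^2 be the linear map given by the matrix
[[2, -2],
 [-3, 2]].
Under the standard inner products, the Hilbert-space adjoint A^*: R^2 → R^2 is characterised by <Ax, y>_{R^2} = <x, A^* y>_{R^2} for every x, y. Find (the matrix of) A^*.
A^* = A^T =
[[2, -3],
 [-2, 2]]

For real matrices with standard dot products, the defining identity <Ax, y> = <x, A^* y> gives (Ax)^T y = x^T (A^*) y, i.e. x^T A^T y = x^T (A^*) y. Since this holds for all x, y, we must have A^* = A^T. Therefore
A^* =
[[2, -3],
 [-2, 2]].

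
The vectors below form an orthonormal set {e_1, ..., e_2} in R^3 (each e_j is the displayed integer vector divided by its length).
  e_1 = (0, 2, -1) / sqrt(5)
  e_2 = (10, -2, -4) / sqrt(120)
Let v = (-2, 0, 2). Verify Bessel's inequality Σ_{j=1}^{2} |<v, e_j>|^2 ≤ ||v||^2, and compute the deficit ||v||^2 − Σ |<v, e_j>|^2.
Σ |<v, e_j>|^2 = 22/3; ||v||^2 = 8; deficit = 2/3

Write each e_j = u_j / sqrt(<u_j, u_j>) where u_j is the displayed integer vector. Then <v, e_j> = <v, u_j> / sqrt(<u_j, u_j>), so |<v, e_j>|^2 = <v, u_j>^2 / <u_j, u_j>.
Coefficients: <v, e_1> = -2/sqrt(5), <v, e_2> = -28/sqrt(120).
Square and sum: Σ |<v, e_j>|^2 = 22/3.
Compute ||v||^2 = v·v = 8.
Deficit = 8 − 22/3 = 2/3 ≥ 0, confirming Bessel's inequality. (The deficit equals ||v − Σ <v,e_j> e_j||^2, the squared distance from v to span{e_j}.)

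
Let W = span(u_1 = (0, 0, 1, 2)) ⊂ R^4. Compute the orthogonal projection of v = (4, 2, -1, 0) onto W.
proj_W(v) = (0, 0, -1/5, -2/5)

Set up U = [u_1 | ... | u_1] ∈ R^(4×1). The projector onto W = col(U) is P = U (U^T U)^(-1) U^T.
Compute U^T U =
  [5],
and U^T v = (-1).
Solve U^T U · c = U^T v for the coefficients: c = (-1/5). The projection is proj_W(v) = U c.
Check: (v - proj_W(v)) · u_1 = 0  (should be 0).
Result: proj_W(v) = (0, 0, -1/5, -2/5).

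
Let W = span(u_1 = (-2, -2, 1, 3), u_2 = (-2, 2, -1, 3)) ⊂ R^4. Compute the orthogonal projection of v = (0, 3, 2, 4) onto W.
proj_W(v) = (-24/13, 8/5, -4/5, 36/13)

Set up U = [u_1 | ... | u_2] ∈ R^(4×2). The projector onto W = col(U) is P = U (U^T U)^(-1) U^T.
Compute U^T U =
  [18, 8]
  [8, 18],
and U^T v = (8, 16).
Solve U^T U · c = U^T v for the coefficients: c = (4/65, 56/65). The projection is proj_W(v) = U c.
Check: (v - proj_W(v)) · u_1 = 0  (should be 0).
Check: (v - proj_W(v)) · u_2 = 0  (should be 0).
Result: proj_W(v) = (-24/13, 8/5, -4/5, 36/13).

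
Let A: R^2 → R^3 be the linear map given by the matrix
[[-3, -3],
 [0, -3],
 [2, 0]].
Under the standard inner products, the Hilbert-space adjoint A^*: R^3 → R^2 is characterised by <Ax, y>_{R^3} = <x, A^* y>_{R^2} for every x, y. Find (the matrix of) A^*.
A^* = A^T =
[[-3, 0, 2],
 [-3, -3, 0]]

For real matrices with standard dot products, the defining identity <Ax, y> = <x, A^* y> gives (Ax)^T y = x^T (A^*) y, i.e. x^T A^T y = x^T (A^*) y. Since this holds for all x, y, we must have A^* = A^T. Therefore
A^* =
[[-3, 0, 2],
 [-3, -3, 0]].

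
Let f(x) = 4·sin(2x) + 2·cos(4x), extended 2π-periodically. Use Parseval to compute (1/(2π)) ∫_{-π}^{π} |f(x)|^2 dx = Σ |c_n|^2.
Σ |c_n|^2 = 10

Expand |f|^2 and use orthogonality of {sin(nx), cos(mx)} on [-π, π]:
  ∫_{-π}^{π} sin(nx)^2 dx = π, ∫ cos(mx)^2 dx = π, and cross terms integrate to 0.
So ∫_{-π}^{π} f(x)^2 dx = 4^2 · π + 2^2 · π = (16 + 4)π.
Divide by 2π: (16 + 4)/2 = 10.
By Parseval, this equals Σ |c_n|^2.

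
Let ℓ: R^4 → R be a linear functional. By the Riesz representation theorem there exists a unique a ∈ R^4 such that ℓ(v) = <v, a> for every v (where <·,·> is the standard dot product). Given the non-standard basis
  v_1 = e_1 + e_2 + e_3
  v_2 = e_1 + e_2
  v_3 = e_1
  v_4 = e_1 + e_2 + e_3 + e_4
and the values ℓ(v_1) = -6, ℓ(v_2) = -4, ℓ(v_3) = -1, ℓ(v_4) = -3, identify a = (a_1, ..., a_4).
a = (-1, -3, -2, 3)

Write a = (a_1, ..., a_4) in the standard basis. For each basis vector v_i, ℓ(v_i) = <v_i, a> is a linear equation in the a_j's. Collect the n equations into a matrix system V a = ℓ, where row i of V is v_i (expressed in the standard basis). Since V is invertible (lower-triangular with 1s on the diagonal, up to permutation), solve by back-substitution:
  V =
[[1, 1, 1, 0],
 [1, 1, 0, 0],
 [1, 0, 0, 0],
 [1, 1, 1, 1]]
  V a = (-6, -4, -1, -3)
Solving gives a = (-1, -3, -2, 3).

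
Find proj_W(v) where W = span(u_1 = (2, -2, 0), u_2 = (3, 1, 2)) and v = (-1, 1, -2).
proj_W(v) = (-5/3, 1/3, -2/3)

Set up U = [u_1 | ... | u_2] ∈ R^(3×2). The projector onto W = col(U) is P = U (U^T U)^(-1) U^T.
Compute U^T U =
  [8, 4]
  [4, 14],
and U^T v = (-4, -6).
Solve U^T U · c = U^T v for the coefficients: c = (-1/3, -1/3). The projection is proj_W(v) = U c.
Check: (v - proj_W(v)) · u_1 = 0  (should be 0).
Check: (v - proj_W(v)) · u_2 = 0  (should be 0).
Result: proj_W(v) = (-5/3, 1/3, -2/3).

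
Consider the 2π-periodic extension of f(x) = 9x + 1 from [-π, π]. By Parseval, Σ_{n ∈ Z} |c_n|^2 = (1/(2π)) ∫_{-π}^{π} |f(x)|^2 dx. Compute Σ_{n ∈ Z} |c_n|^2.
Σ |c_n|^2 = 27π^2 + 1

Expand and integrate term by term over [-π, π]:
  ∫ (9x)^2 dx = 81·(2π^3/3); ∫ 2·9·(1)·x dx = 0 (odd integrand); ∫ 1^2 dx = 1·2π.
So (1/(2π)) ∫_{-π}^{π} (9x + 1)^2 dx = 81π^2/3 + 1 = 27π^2 + 1.
Parseval ⇒ Σ |c_n|^2 = 27π^2 + 1.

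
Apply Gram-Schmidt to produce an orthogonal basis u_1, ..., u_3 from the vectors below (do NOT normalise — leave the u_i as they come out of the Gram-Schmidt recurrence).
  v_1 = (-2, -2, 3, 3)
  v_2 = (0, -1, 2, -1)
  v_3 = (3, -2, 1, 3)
Orthogonal basis:
  u_1 = (-2, -2, 3, 3)
  u_2 = (5/13, -8/13, 37/26, -41/26)
  u_3 = (503/131, -176/131, 14/131, 204/131)

Apply the Gram-Schmidt recurrence
  u_1 = v_1
  u_i = v_i − Σ_{j<i} ((v_i · u_j) / (u_j · u_j)) · u_j.

Step by step this gives:
  u_1 = (-2, -2, 3, 3)
  u_2 = (5/13, -8/13, 37/26, -41/26)
  u_3 = (503/131, -176/131, 14/131, 204/131)

Orthogonality check:
  u_2 · u_1 = 0 (should be 0)
  u_3 · u_1 = 0 (should be 0)
  u_3 · u_2 = 0 (should be 0)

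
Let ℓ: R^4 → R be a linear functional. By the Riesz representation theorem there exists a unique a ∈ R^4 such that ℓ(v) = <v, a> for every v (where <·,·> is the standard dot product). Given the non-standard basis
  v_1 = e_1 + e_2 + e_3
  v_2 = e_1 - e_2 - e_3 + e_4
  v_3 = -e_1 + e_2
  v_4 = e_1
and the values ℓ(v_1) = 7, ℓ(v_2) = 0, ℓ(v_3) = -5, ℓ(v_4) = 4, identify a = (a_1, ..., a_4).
a = (4, -1, 4, -1)

Write a = (a_1, ..., a_4) in the standard basis. For each basis vector v_i, ℓ(v_i) = <v_i, a> is a linear equation in the a_j's. Collect the n equations into a matrix system V a = ℓ, where row i of V is v_i (expressed in the standard basis). Since V is invertible (lower-triangular with 1s on the diagonal, up to permutation), solve by back-substitution:
  V =
[[1, 1, 1, 0],
 [1, -1, -1, 1],
 [-1, 1, 0, 0],
 [1, 0, 0, 0]]
  V a = (7, 0, -5, 4)
Solving gives a = (4, -1, 4, -1).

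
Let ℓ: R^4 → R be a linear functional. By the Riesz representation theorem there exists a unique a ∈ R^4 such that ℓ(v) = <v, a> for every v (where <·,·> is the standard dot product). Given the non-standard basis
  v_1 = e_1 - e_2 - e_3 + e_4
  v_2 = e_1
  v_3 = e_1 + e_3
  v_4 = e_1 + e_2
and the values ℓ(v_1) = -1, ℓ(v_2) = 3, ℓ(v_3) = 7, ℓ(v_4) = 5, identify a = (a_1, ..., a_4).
a = (3, 2, 4, 2)

Write a = (a_1, ..., a_4) in the standard basis. For each basis vector v_i, ℓ(v_i) = <v_i, a> is a linear equation in the a_j's. Collect the n equations into a matrix system V a = ℓ, where row i of V is v_i (expressed in the standard basis). Since V is invertible (lower-triangular with 1s on the diagonal, up to permutation), solve by back-substitution:
  V =
[[1, -1, -1, 1],
 [1, 0, 0, 0],
 [1, 0, 1, 0],
 [1, 1, 0, 0]]
  V a = (-1, 3, 7, 5)
Solving gives a = (3, 2, 4, 2).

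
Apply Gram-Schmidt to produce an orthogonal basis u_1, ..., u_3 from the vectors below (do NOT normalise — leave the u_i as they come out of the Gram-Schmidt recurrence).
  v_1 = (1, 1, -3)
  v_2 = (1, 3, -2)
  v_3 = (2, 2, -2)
Orthogonal basis:
  u_1 = (1, 1, -3)
  u_2 = (1/11, 23/11, 8/11)
  u_3 = (28/27, -4/27, 8/27)

Apply the Gram-Schmidt recurrence
  u_1 = v_1
  u_i = v_i − Σ_{j<i} ((v_i · u_j) / (u_j · u_j)) · u_j.

Step by step this gives:
  u_1 = (1, 1, -3)
  u_2 = (1/11, 23/11, 8/11)
  u_3 = (28/27, -4/27, 8/27)

Orthogonality check:
  u_2 · u_1 = 0 (should be 0)
  u_3 · u_1 = 0 (should be 0)
  u_3 · u_2 = 0 (should be 0)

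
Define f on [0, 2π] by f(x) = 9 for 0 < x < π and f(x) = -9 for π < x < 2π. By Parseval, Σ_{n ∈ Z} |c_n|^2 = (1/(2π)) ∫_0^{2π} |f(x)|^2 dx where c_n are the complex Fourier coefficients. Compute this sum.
Σ |c_n|^2 = 81

Parseval equates the L^2 energy of f (normalised by 1/(2π)) with the ℓ^2 sum of its Fourier coefficients: (1/(2π)) ∫_0^{2π} |f|^2 = Σ |c_n|^2.
Compute the left side: (1/(2π)) [∫_0^π 9^2 dx + ∫_π^{2π} (-9)^2 dx] = (1/(2π)) · (81π + 81π) = (81 + 81)/2 = 81.
So Σ_{n ∈ Z} |c_n|^2 = 81.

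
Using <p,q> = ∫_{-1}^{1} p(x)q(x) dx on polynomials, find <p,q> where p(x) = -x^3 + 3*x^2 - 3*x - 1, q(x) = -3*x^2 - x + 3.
<p,q> = 4/5

Expand the product: p(x)·q(x) = 3*x^5 - 8*x^4 + 3*x^3 + 15*x^2 - 8*x - 3.
∫_{-1}^{1} of each monomial x^k gives [2/(k+1) if k even, 0 if k odd]. Integrating term-by-term (or equivalently evaluating the antiderivative F(x) = x^6/2 - 8*x^5/5 + 3*x^4/4 + 5*x^3 - 4*x^2 - 3*x at the endpoints):
  F(1) − F(−1) = -47/20 − (-63/20) = 4/5.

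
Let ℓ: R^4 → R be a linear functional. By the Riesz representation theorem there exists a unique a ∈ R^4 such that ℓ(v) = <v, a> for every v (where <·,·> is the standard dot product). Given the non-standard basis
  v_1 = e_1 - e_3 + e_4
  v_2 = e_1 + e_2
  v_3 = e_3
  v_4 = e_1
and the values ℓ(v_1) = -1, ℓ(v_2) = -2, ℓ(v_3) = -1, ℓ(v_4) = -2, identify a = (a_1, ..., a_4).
a = (-2, 0, -1, 0)

Write a = (a_1, ..., a_4) in the standard basis. For each basis vector v_i, ℓ(v_i) = <v_i, a> is a linear equation in the a_j's. Collect the n equations into a matrix system V a = ℓ, where row i of V is v_i (expressed in the standard basis). Since V is invertible (lower-triangular with 1s on the diagonal, up to permutation), solve by back-substitution:
  V =
[[1, 0, -1, 1],
 [1, 1, 0, 0],
 [0, 0, 1, 0],
 [1, 0, 0, 0]]
  V a = (-1, -2, -1, -2)
Solving gives a = (-2, 0, -1, 0).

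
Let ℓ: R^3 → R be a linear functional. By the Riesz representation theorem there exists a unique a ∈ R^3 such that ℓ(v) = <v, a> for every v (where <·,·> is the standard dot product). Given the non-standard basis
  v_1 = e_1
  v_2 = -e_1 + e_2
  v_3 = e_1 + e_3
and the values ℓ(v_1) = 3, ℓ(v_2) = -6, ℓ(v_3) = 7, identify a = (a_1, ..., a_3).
a = (3, -3, 4)

Write a = (a_1, ..., a_3) in the standard basis. For each basis vector v_i, ℓ(v_i) = <v_i, a> is a linear equation in the a_j's. Collect the n equations into a matrix system V a = ℓ, where row i of V is v_i (expressed in the standard basis). Since V is invertible (lower-triangular with 1s on the diagonal, up to permutation), solve by back-substitution:
  V =
[[1, 0, 0],
 [-1, 1, 0],
 [1, 0, 1]]
  V a = (3, -6, 7)
Solving gives a = (3, -3, 4).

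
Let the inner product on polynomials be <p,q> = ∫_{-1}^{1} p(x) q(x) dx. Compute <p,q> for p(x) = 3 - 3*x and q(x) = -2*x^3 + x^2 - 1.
<p,q> = -8/5

Expand the product: p(x)·q(x) = 6*x^4 - 9*x^3 + 3*x^2 + 3*x - 3.
∫_{-1}^{1} of each monomial x^k gives [2/(k+1) if k even, 0 if k odd]. Integrating term-by-term (or equivalently evaluating the antiderivative F(x) = 6*x^5/5 - 9*x^4/4 + x^3 + 3*x^2/2 - 3*x at the endpoints):
  F(1) − F(−1) = -31/20 − (1/20) = -8/5.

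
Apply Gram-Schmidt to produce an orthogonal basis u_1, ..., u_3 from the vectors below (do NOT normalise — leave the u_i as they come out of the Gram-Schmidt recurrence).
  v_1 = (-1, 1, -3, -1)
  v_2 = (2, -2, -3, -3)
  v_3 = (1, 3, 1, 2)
Orthogonal basis:
  u_1 = (-1, 1, -3, -1)
  u_2 = (8/3, -8/3, -1, -7/3)
  u_3 = (269/124, 227/124, -35/124, 63/124)

Apply the Gram-Schmidt recurrence
  u_1 = v_1
  u_i = v_i − Σ_{j<i} ((v_i · u_j) / (u_j · u_j)) · u_j.

Step by step this gives:
  u_1 = (-1, 1, -3, -1)
  u_2 = (8/3, -8/3, -1, -7/3)
  u_3 = (269/124, 227/124, -35/124, 63/124)

Orthogonality check:
  u_2 · u_1 = 0 (should be 0)
  u_3 · u_1 = 0 (should be 0)
  u_3 · u_2 = 0 (should be 0)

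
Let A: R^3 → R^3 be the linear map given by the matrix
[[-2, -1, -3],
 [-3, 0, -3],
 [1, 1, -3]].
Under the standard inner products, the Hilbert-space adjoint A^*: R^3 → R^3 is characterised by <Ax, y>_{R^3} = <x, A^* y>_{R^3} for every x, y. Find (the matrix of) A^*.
A^* = A^T =
[[-2, -3, 1],
 [-1, 0, 1],
 [-3, -3, -3]]

For real matrices with standard dot products, the defining identity <Ax, y> = <x, A^* y> gives (Ax)^T y = x^T (A^*) y, i.e. x^T A^T y = x^T (A^*) y. Since this holds for all x, y, we must have A^* = A^T. Therefore
A^* =
[[-2, -3, 1],
 [-1, 0, 1],
 [-3, -3, -3]].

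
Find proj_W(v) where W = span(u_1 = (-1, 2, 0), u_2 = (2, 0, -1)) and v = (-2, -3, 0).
proj_W(v) = (-4/3, -8/3, 4/3)

Set up U = [u_1 | ... | u_2] ∈ R^(3×2). The projector onto W = col(U) is P = U (U^T U)^(-1) U^T.
Compute U^T U =
  [5, -2]
  [-2, 5],
and U^T v = (-4, -4).
Solve U^T U · c = U^T v for the coefficients: c = (-4/3, -4/3). The projection is proj_W(v) = U c.
Check: (v - proj_W(v)) · u_1 = 0  (should be 0).
Check: (v - proj_W(v)) · u_2 = 0  (should be 0).
Result: proj_W(v) = (-4/3, -8/3, 4/3).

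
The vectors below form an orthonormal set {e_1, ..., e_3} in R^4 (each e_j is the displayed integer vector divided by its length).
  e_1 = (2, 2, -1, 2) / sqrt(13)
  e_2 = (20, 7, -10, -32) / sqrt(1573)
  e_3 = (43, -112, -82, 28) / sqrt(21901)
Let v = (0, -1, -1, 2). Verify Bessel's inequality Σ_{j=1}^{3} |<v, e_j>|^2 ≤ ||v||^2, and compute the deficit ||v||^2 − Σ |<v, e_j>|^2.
Σ |<v, e_j>|^2 = 1070/181; ||v||^2 = 6; deficit = 16/181

Write each e_j = u_j / sqrt(<u_j, u_j>) where u_j is the displayed integer vector. Then <v, e_j> = <v, u_j> / sqrt(<u_j, u_j>), so |<v, e_j>|^2 = <v, u_j>^2 / <u_j, u_j>.
Coefficients: <v, e_1> = 3/sqrt(13), <v, e_2> = -61/sqrt(1573), <v, e_3> = 250/sqrt(21901).
Square and sum: Σ |<v, e_j>|^2 = 1070/181.
Compute ||v||^2 = v·v = 6.
Deficit = 6 − 1070/181 = 16/181 ≥ 0, confirming Bessel's inequality. (The deficit equals ||v − Σ <v,e_j> e_j||^2, the squared distance from v to span{e_j}.)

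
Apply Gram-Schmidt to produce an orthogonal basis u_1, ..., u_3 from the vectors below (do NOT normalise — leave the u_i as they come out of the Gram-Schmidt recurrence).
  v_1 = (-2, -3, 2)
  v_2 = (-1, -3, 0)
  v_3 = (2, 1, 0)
Orthogonal basis:
  u_1 = (-2, -3, 2)
  u_2 = (5/17, -18/17, -22/17)
  u_3 = (60/49, -20/49, 30/49)

Apply the Gram-Schmidt recurrence
  u_1 = v_1
  u_i = v_i − Σ_{j<i} ((v_i · u_j) / (u_j · u_j)) · u_j.

Step by step this gives:
  u_1 = (-2, -3, 2)
  u_2 = (5/17, -18/17, -22/17)
  u_3 = (60/49, -20/49, 30/49)

Orthogonality check:
  u_2 · u_1 = 0 (should be 0)
  u_3 · u_1 = 0 (should be 0)
  u_3 · u_2 = 0 (should be 0)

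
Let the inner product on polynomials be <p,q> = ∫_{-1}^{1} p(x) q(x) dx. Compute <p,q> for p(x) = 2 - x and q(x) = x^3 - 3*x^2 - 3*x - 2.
<p,q> = -52/5

Expand the product: p(x)·q(x) = -x^4 + 5*x^3 - 3*x^2 - 4*x - 4.
∫_{-1}^{1} of each monomial x^k gives [2/(k+1) if k even, 0 if k odd]. Integrating term-by-term (or equivalently evaluating the antiderivative F(x) = -x^5/5 + 5*x^4/4 - x^3 - 2*x^2 - 4*x at the endpoints):
  F(1) − F(−1) = -119/20 − (89/20) = -52/5.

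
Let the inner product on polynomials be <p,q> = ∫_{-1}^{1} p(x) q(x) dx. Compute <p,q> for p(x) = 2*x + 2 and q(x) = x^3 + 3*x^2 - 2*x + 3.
<p,q> = 212/15

Expand the product: p(x)·q(x) = 2*x^4 + 8*x^3 + 2*x^2 + 2*x + 6.
∫_{-1}^{1} of each monomial x^k gives [2/(k+1) if k even, 0 if k odd]. Integrating term-by-term (or equivalently evaluating the antiderivative F(x) = 2*x^5/5 + 2*x^4 + 2*x^3/3 + x^2 + 6*x at the endpoints):
  F(1) − F(−1) = 151/15 − (-61/15) = 212/15.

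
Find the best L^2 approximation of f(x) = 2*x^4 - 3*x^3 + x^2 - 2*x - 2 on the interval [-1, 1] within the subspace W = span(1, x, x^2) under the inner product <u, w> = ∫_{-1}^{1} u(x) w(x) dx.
g(x) = 19*x^2/7 - 19*x/5 - 76/35

The best approximation g ∈ W is the orthogonal projection of f onto W. Writing g = a_0 + a_1 x + a_2 x^2, the coefficients solve the normal equations G · a = b where
  G_{ij} = <φ_i, φ_j> and b_i = <f, φ_i>, with φ_0 = 1, φ_1 = x, φ_2 = x^2.
G =
  [2, 0, 2/3]
  [0, 2/3, 0]
  [2/3, 0, 2/5],
b = (-38/15, -38/15, -38/105).
Solving gives a_0 = -76/35, a_1 = -19/5, a_2 = 19/7, so
  g(x) = 19*x^2/7 - 19*x/5 - 76/35.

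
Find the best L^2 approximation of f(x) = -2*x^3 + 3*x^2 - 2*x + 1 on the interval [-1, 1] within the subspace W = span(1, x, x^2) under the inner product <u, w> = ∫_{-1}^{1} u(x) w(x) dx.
g(x) = 3*x^2 - 16*x/5 + 1

The best approximation g ∈ W is the orthogonal projection of f onto W. Writing g = a_0 + a_1 x + a_2 x^2, the coefficients solve the normal equations G · a = b where
  G_{ij} = <φ_i, φ_j> and b_i = <f, φ_i>, with φ_0 = 1, φ_1 = x, φ_2 = x^2.
G =
  [2, 0, 2/3]
  [0, 2/3, 0]
  [2/3, 0, 2/5],
b = (4, -32/15, 28/15).
Solving gives a_0 = 1, a_1 = -16/5, a_2 = 3, so
  g(x) = 3*x^2 - 16*x/5 + 1.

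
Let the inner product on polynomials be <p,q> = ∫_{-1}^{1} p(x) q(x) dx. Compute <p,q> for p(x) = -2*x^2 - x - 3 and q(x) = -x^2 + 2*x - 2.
<p,q> = 242/15

Expand the product: p(x)·q(x) = 2*x^4 - 3*x^3 + 5*x^2 - 4*x + 6.
∫_{-1}^{1} of each monomial x^k gives [2/(k+1) if k even, 0 if k odd]. Integrating term-by-term (or equivalently evaluating the antiderivative F(x) = 2*x^5/5 - 3*x^4/4 + 5*x^3/3 - 2*x^2 + 6*x at the endpoints):
  F(1) − F(−1) = 319/60 − (-649/60) = 242/15.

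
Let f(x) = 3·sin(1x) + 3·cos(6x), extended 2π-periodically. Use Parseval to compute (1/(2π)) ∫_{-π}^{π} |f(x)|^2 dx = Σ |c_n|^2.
Σ |c_n|^2 = 9

Expand |f|^2 and use orthogonality of {sin(nx), cos(mx)} on [-π, π]:
  ∫_{-π}^{π} sin(nx)^2 dx = π, ∫ cos(mx)^2 dx = π, and cross terms integrate to 0.
So ∫_{-π}^{π} f(x)^2 dx = 3^2 · π + 3^2 · π = (9 + 9)π.
Divide by 2π: (9 + 9)/2 = 9.
By Parseval, this equals Σ |c_n|^2.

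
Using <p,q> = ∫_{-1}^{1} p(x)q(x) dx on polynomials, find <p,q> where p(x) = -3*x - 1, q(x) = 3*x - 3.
<p,q> = 0

Expand the product: p(x)·q(x) = -9*x^2 + 6*x + 3.
∫_{-1}^{1} of each monomial x^k gives [2/(k+1) if k even, 0 if k odd]. Integrating term-by-term (or equivalently evaluating the antiderivative F(x) = -3*x^3 + 3*x^2 + 3*x at the endpoints):
  F(1) − F(−1) = 3 − (3) = 0.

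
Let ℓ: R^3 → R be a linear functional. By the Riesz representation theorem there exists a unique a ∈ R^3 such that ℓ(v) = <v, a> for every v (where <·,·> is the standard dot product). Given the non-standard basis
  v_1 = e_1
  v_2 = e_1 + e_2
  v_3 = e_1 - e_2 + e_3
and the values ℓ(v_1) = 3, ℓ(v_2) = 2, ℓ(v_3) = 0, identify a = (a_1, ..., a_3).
a = (3, -1, -4)

Write a = (a_1, ..., a_3) in the standard basis. For each basis vector v_i, ℓ(v_i) = <v_i, a> is a linear equation in the a_j's. Collect the n equations into a matrix system V a = ℓ, where row i of V is v_i (expressed in the standard basis). Since V is invertible (lower-triangular with 1s on the diagonal, up to permutation), solve by back-substitution:
  V =
[[1, 0, 0],
 [1, 1, 0],
 [1, -1, 1]]
  V a = (3, 2, 0)
Solving gives a = (3, -1, -4).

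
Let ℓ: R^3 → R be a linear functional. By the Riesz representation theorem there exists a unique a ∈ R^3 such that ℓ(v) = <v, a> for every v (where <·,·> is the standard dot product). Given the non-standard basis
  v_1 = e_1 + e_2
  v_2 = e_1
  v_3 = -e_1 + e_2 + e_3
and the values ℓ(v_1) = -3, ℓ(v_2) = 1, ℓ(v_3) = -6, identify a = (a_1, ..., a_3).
a = (1, -4, -1)

Write a = (a_1, ..., a_3) in the standard basis. For each basis vector v_i, ℓ(v_i) = <v_i, a> is a linear equation in the a_j's. Collect the n equations into a matrix system V a = ℓ, where row i of V is v_i (expressed in the standard basis). Since V is invertible (lower-triangular with 1s on the diagonal, up to permutation), solve by back-substitution:
  V =
[[1, 1, 0],
 [1, 0, 0],
 [-1, 1, 1]]
  V a = (-3, 1, -6)
Solving gives a = (1, -4, -1).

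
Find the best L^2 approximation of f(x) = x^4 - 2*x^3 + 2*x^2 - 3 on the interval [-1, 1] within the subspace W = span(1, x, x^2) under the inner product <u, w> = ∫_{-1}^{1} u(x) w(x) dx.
g(x) = 20*x^2/7 - 6*x/5 - 108/35

The best approximation g ∈ W is the orthogonal projection of f onto W. Writing g = a_0 + a_1 x + a_2 x^2, the coefficients solve the normal equations G · a = b where
  G_{ij} = <φ_i, φ_j> and b_i = <f, φ_i>, with φ_0 = 1, φ_1 = x, φ_2 = x^2.
G =
  [2, 0, 2/3]
  [0, 2/3, 0]
  [2/3, 0, 2/5],
b = (-64/15, -4/5, -32/35).
Solving gives a_0 = -108/35, a_1 = -6/5, a_2 = 20/7, so
  g(x) = 20*x^2/7 - 6*x/5 - 108/35.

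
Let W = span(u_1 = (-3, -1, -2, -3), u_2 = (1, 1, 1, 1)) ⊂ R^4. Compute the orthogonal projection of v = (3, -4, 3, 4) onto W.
proj_W(v) = (45/11, -31/11, 7/11, 45/11)

Set up U = [u_1 | ... | u_2] ∈ R^(4×2). The projector onto W = col(U) is P = U (U^T U)^(-1) U^T.
Compute U^T U =
  [23, -9]
  [-9, 4],
and U^T v = (-23, 6).
Solve U^T U · c = U^T v for the coefficients: c = (-38/11, -69/11). The projection is proj_W(v) = U c.
Check: (v - proj_W(v)) · u_1 = 0  (should be 0).
Check: (v - proj_W(v)) · u_2 = 0  (should be 0).
Result: proj_W(v) = (45/11, -31/11, 7/11, 45/11).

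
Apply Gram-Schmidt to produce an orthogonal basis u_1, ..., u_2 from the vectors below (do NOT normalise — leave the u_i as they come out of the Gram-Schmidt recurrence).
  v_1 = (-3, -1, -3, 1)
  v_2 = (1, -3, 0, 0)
Orthogonal basis:
  u_1 = (-3, -1, -3, 1)
  u_2 = (1, -3, 0, 0)

Apply the Gram-Schmidt recurrence
  u_1 = v_1
  u_i = v_i − Σ_{j<i} ((v_i · u_j) / (u_j · u_j)) · u_j.

Step by step this gives:
  u_1 = (-3, -1, -3, 1)
  u_2 = (1, -3, 0, 0)

Orthogonality check:
  u_2 · u_1 = 0 (should be 0)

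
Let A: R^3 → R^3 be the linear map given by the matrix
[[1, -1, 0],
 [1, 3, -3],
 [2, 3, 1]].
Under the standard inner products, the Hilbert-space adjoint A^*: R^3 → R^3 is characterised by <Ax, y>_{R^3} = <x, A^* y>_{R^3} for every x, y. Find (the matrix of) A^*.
A^* = A^T =
[[1, 1, 2],
 [-1, 3, 3],
 [0, -3, 1]]

For real matrices with standard dot products, the defining identity <Ax, y> = <x, A^* y> gives (Ax)^T y = x^T (A^*) y, i.e. x^T A^T y = x^T (A^*) y. Since this holds for all x, y, we must have A^* = A^T. Therefore
A^* =
[[1, 1, 2],
 [-1, 3, 3],
 [0, -3, 1]].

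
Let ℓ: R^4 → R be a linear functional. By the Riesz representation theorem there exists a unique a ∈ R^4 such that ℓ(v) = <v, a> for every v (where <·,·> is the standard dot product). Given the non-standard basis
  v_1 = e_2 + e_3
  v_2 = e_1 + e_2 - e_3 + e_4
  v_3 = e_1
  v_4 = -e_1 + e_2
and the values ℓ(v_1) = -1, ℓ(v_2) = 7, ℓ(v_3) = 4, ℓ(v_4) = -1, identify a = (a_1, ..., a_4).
a = (4, 3, -4, -4)

Write a = (a_1, ..., a_4) in the standard basis. For each basis vector v_i, ℓ(v_i) = <v_i, a> is a linear equation in the a_j's. Collect the n equations into a matrix system V a = ℓ, where row i of V is v_i (expressed in the standard basis). Since V is invertible (lower-triangular with 1s on the diagonal, up to permutation), solve by back-substitution:
  V =
[[0, 1, 1, 0],
 [1, 1, -1, 1],
 [1, 0, 0, 0],
 [-1, 1, 0, 0]]
  V a = (-1, 7, 4, -1)
Solving gives a = (4, 3, -4, -4).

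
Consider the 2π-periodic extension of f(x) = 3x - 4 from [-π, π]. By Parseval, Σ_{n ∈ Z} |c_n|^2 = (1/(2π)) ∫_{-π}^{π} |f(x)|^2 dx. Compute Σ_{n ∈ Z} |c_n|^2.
Σ |c_n|^2 = 3π^2 + 16

Expand and integrate term by term over [-π, π]:
  ∫ (3x)^2 dx = 9·(2π^3/3); ∫ 2·3·(-4)·x dx = 0 (odd integrand); ∫ (-4)^2 dx = 16·2π.
So (1/(2π)) ∫_{-π}^{π} (3x - 4)^2 dx = 9π^2/3 + 16 = 3π^2 + 16.
Parseval ⇒ Σ |c_n|^2 = 3π^2 + 16.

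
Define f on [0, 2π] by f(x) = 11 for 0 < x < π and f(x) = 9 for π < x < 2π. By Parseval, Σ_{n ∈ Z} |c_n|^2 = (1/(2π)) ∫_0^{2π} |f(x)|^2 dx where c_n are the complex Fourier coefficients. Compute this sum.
Σ |c_n|^2 = 101

Parseval equates the L^2 energy of f (normalised by 1/(2π)) with the ℓ^2 sum of its Fourier coefficients: (1/(2π)) ∫_0^{2π} |f|^2 = Σ |c_n|^2.
Compute the left side: (1/(2π)) [∫_0^π 11^2 dx + ∫_π^{2π} 9^2 dx] = (1/(2π)) · (121π + 81π) = (121 + 81)/2 = 101.
So Σ_{n ∈ Z} |c_n|^2 = 101.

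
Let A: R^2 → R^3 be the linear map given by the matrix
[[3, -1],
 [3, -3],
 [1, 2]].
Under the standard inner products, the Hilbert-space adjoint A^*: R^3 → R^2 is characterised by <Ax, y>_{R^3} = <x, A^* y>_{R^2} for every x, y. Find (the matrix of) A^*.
A^* = A^T =
[[3, 3, 1],
 [-1, -3, 2]]

For real matrices with standard dot products, the defining identity <Ax, y> = <x, A^* y> gives (Ax)^T y = x^T (A^*) y, i.e. x^T A^T y = x^T (A^*) y. Since this holds for all x, y, we must have A^* = A^T. Therefore
A^* =
[[3, 3, 1],
 [-1, -3, 2]].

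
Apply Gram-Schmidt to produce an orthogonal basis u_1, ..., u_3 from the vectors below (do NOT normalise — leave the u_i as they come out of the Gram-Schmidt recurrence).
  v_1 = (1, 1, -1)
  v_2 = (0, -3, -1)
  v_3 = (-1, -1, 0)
Orthogonal basis:
  u_1 = (1, 1, -1)
  u_2 = (2/3, -7/3, -5/3)
  u_3 = (-6/13, 3/26, -9/26)

Apply the Gram-Schmidt recurrence
  u_1 = v_1
  u_i = v_i − Σ_{j<i} ((v_i · u_j) / (u_j · u_j)) · u_j.

Step by step this gives:
  u_1 = (1, 1, -1)
  u_2 = (2/3, -7/3, -5/3)
  u_3 = (-6/13, 3/26, -9/26)

Orthogonality check:
  u_2 · u_1 = 0 (should be 0)
  u_3 · u_1 = 0 (should be 0)
  u_3 · u_2 = 0 (should be 0)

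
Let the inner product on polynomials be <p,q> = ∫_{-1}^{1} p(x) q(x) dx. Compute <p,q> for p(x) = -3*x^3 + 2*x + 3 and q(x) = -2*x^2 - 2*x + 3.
<p,q> = 206/15

Expand the product: p(x)·q(x) = 6*x^5 + 6*x^4 - 13*x^3 - 10*x^2 + 9.
∫_{-1}^{1} of each monomial x^k gives [2/(k+1) if k even, 0 if k odd]. Integrating term-by-term (or equivalently evaluating the antiderivative F(x) = x^6 + 6*x^5/5 - 13*x^4/4 - 10*x^3/3 + 9*x at the endpoints):
  F(1) − F(−1) = 277/60 − (-547/60) = 206/15.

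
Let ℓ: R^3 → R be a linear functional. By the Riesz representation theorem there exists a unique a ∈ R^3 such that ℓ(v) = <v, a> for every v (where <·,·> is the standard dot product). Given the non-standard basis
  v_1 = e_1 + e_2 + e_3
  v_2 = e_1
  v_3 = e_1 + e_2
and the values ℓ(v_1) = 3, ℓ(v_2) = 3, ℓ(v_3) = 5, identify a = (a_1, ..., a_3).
a = (3, 2, -2)

Write a = (a_1, ..., a_3) in the standard basis. For each basis vector v_i, ℓ(v_i) = <v_i, a> is a linear equation in the a_j's. Collect the n equations into a matrix system V a = ℓ, where row i of V is v_i (expressed in the standard basis). Since V is invertible (lower-triangular with 1s on the diagonal, up to permutation), solve by back-substitution:
  V =
[[1, 1, 1],
 [1, 0, 0],
 [1, 1, 0]]
  V a = (3, 3, 5)
Solving gives a = (3, 2, -2).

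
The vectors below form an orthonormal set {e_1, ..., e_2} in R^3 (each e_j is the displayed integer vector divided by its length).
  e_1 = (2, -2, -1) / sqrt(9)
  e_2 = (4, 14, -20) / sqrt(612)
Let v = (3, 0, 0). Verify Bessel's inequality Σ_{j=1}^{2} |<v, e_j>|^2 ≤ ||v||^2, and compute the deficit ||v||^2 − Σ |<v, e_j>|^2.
Σ |<v, e_j>|^2 = 72/17; ||v||^2 = 9; deficit = 81/17

Write each e_j = u_j / sqrt(<u_j, u_j>) where u_j is the displayed integer vector. Then <v, e_j> = <v, u_j> / sqrt(<u_j, u_j>), so |<v, e_j>|^2 = <v, u_j>^2 / <u_j, u_j>.
Coefficients: <v, e_1> = 6/sqrt(9), <v, e_2> = 12/sqrt(612).
Square and sum: Σ |<v, e_j>|^2 = 72/17.
Compute ||v||^2 = v·v = 9.
Deficit = 9 − 72/17 = 81/17 ≥ 0, confirming Bessel's inequality. (The deficit equals ||v − Σ <v,e_j> e_j||^2, the squared distance from v to span{e_j}.)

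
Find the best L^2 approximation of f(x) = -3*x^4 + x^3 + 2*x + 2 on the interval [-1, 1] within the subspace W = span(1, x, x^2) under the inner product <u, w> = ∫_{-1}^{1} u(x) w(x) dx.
g(x) = -18*x^2/7 + 13*x/5 + 79/35

The best approximation g ∈ W is the orthogonal projection of f onto W. Writing g = a_0 + a_1 x + a_2 x^2, the coefficients solve the normal equations G · a = b where
  G_{ij} = <φ_i, φ_j> and b_i = <f, φ_i>, with φ_0 = 1, φ_1 = x, φ_2 = x^2.
G =
  [2, 0, 2/3]
  [0, 2/3, 0]
  [2/3, 0, 2/5],
b = (14/5, 26/15, 10/21).
Solving gives a_0 = 79/35, a_1 = 13/5, a_2 = -18/7, so
  g(x) = -18*x^2/7 + 13*x/5 + 79/35.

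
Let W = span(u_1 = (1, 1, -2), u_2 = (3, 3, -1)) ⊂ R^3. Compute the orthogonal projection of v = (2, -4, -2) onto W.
proj_W(v) = (-1, -1, -2)

Set up U = [u_1 | ... | u_2] ∈ R^(3×2). The projector onto W = col(U) is P = U (U^T U)^(-1) U^T.
Compute U^T U =
  [6, 8]
  [8, 19],
and U^T v = (2, -4).
Solve U^T U · c = U^T v for the coefficients: c = (7/5, -4/5). The projection is proj_W(v) = U c.
Check: (v - proj_W(v)) · u_1 = 0  (should be 0).
Check: (v - proj_W(v)) · u_2 = 0  (should be 0).
Result: proj_W(v) = (-1, -1, -2).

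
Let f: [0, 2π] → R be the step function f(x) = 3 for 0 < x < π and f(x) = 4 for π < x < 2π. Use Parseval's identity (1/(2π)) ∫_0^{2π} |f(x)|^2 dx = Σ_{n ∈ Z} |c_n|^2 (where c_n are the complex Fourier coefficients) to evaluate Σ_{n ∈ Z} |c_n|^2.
Σ |c_n|^2 = 25/2

Parseval equates the L^2 energy of f (normalised by 1/(2π)) with the ℓ^2 sum of its Fourier coefficients: (1/(2π)) ∫_0^{2π} |f|^2 = Σ |c_n|^2.
Compute the left side: (1/(2π)) [∫_0^π 3^2 dx + ∫_π^{2π} 4^2 dx] = (1/(2π)) · (9π + 16π) = (9 + 16)/2 = 25/2.
So Σ_{n ∈ Z} |c_n|^2 = 25/2.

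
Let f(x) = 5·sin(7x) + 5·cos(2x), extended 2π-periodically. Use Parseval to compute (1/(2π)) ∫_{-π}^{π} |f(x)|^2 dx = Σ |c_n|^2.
Σ |c_n|^2 = 25

Expand |f|^2 and use orthogonality of {sin(nx), cos(mx)} on [-π, π]:
  ∫_{-π}^{π} sin(nx)^2 dx = π, ∫ cos(mx)^2 dx = π, and cross terms integrate to 0.
So ∫_{-π}^{π} f(x)^2 dx = 5^2 · π + 5^2 · π = (25 + 25)π.
Divide by 2π: (25 + 25)/2 = 25.
By Parseval, this equals Σ |c_n|^2.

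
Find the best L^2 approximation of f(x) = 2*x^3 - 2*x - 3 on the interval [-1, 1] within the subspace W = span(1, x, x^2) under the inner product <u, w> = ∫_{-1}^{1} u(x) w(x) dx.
g(x) = -4*x/5 - 3

The best approximation g ∈ W is the orthogonal projection of f onto W. Writing g = a_0 + a_1 x + a_2 x^2, the coefficients solve the normal equations G · a = b where
  G_{ij} = <φ_i, φ_j> and b_i = <f, φ_i>, with φ_0 = 1, φ_1 = x, φ_2 = x^2.
G =
  [2, 0, 2/3]
  [0, 2/3, 0]
  [2/3, 0, 2/5],
b = (-6, -8/15, -2).
Solving gives a_0 = -3, a_1 = -4/5, a_2 = 0, so
  g(x) = -4*x/5 - 3.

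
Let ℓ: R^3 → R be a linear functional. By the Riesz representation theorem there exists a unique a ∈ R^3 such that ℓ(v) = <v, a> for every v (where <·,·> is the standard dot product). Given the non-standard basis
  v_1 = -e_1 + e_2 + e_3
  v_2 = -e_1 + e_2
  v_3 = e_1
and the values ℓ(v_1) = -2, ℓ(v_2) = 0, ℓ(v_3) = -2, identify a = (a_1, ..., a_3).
a = (-2, -2, -2)

Write a = (a_1, ..., a_3) in the standard basis. For each basis vector v_i, ℓ(v_i) = <v_i, a> is a linear equation in the a_j's. Collect the n equations into a matrix system V a = ℓ, where row i of V is v_i (expressed in the standard basis). Since V is invertible (lower-triangular with 1s on the diagonal, up to permutation), solve by back-substitution:
  V =
[[-1, 1, 1],
 [-1, 1, 0],
 [1, 0, 0]]
  V a = (-2, 0, -2)
Solving gives a = (-2, -2, -2).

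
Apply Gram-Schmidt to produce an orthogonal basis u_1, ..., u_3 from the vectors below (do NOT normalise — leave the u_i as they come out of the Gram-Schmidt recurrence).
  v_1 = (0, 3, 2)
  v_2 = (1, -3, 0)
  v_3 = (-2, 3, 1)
Orthogonal basis:
  u_1 = (0, 3, 2)
  u_2 = (1, -12/13, 18/13)
  u_3 = (-54/49, -18/49, 27/49)

Apply the Gram-Schmidt recurrence
  u_1 = v_1
  u_i = v_i − Σ_{j<i} ((v_i · u_j) / (u_j · u_j)) · u_j.

Step by step this gives:
  u_1 = (0, 3, 2)
  u_2 = (1, -12/13, 18/13)
  u_3 = (-54/49, -18/49, 27/49)

Orthogonality check:
  u_2 · u_1 = 0 (should be 0)
  u_3 · u_1 = 0 (should be 0)
  u_3 · u_2 = 0 (should be 0)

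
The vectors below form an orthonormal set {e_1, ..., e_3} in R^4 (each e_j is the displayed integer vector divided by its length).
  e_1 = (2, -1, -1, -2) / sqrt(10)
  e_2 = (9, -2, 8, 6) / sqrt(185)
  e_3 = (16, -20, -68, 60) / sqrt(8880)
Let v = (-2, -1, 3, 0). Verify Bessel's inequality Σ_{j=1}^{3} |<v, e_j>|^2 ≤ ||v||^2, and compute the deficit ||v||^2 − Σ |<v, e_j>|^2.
Σ |<v, e_j>|^2 = 46/5; ||v||^2 = 14; deficit = 24/5

Write each e_j = u_j / sqrt(<u_j, u_j>) where u_j is the displayed integer vector. Then <v, e_j> = <v, u_j> / sqrt(<u_j, u_j>), so |<v, e_j>|^2 = <v, u_j>^2 / <u_j, u_j>.
Coefficients: <v, e_1> = -6/sqrt(10), <v, e_2> = 8/sqrt(185), <v, e_3> = -216/sqrt(8880).
Square and sum: Σ |<v, e_j>|^2 = 46/5.
Compute ||v||^2 = v·v = 14.
Deficit = 14 − 46/5 = 24/5 ≥ 0, confirming Bessel's inequality. (The deficit equals ||v − Σ <v,e_j> e_j||^2, the squared distance from v to span{e_j}.)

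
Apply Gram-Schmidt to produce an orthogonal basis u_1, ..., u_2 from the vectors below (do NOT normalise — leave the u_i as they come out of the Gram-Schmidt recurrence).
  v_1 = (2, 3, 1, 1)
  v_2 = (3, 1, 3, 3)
Orthogonal basis:
  u_1 = (2, 3, 1, 1)
  u_2 = (1, -2, 2, 2)

Apply the Gram-Schmidt recurrence
  u_1 = v_1
  u_i = v_i − Σ_{j<i} ((v_i · u_j) / (u_j · u_j)) · u_j.

Step by step this gives:
  u_1 = (2, 3, 1, 1)
  u_2 = (1, -2, 2, 2)

Orthogonality check:
  u_2 · u_1 = 0 (should be 0)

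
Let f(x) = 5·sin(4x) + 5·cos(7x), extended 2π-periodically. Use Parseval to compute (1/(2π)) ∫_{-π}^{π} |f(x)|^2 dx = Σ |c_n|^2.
Σ |c_n|^2 = 25

Expand |f|^2 and use orthogonality of {sin(nx), cos(mx)} on [-π, π]:
  ∫_{-π}^{π} sin(nx)^2 dx = π, ∫ cos(mx)^2 dx = π, and cross terms integrate to 0.
So ∫_{-π}^{π} f(x)^2 dx = 5^2 · π + 5^2 · π = (25 + 25)π.
Divide by 2π: (25 + 25)/2 = 25.
By Parseval, this equals Σ |c_n|^2.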